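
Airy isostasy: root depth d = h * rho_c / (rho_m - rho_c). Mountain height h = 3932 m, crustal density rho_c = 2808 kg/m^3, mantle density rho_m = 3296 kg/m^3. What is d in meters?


rho_m - rho_c = 3296 - 2808 = 488
d = 3932 * 2808 / 488
= 11041056 / 488
= 22625.11 m

22625.11


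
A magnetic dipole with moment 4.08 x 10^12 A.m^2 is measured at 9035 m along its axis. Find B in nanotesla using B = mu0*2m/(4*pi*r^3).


m = 4.08 x 10^12 = 4080000000000 A.m^2
2m = 8160000000000 A.m^2
r^3 = 9035^3 = 737538117875
B = (4pi*10^-7) * 8160000000000 / (4*pi * 737538117875) * 1e9
= 10254158.421317 / 9268177331434.17 * 1e9
= 1106.3835 nT

1106.3835


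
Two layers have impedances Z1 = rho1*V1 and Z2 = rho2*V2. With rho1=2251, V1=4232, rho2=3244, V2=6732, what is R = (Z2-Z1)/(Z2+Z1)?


Z1 = 2251 * 4232 = 9526232
Z2 = 3244 * 6732 = 21838608
R = (21838608 - 9526232) / (21838608 + 9526232) = 12312376 / 31364840 = 0.3926

0.3926


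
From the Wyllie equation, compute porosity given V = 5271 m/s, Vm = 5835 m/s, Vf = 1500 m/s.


1/V - 1/Vm = 1/5271 - 1/5835 = 1.834e-05
1/Vf - 1/Vm = 1/1500 - 1/5835 = 0.00049529
phi = 1.834e-05 / 0.00049529 = 0.037

0.037


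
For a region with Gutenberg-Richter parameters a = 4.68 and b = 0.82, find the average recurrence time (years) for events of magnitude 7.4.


log10(N) = 4.68 - 0.82*7.4 = -1.388
N = 10^-1.388 = 0.040926
T = 1/N = 1/0.040926 = 24.4343 years

24.4343


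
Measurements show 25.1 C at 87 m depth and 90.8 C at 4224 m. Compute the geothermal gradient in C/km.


dT = 90.8 - 25.1 = 65.7 C
dz = 4224 - 87 = 4137 m
gradient = dT/dz * 1000 = 65.7/4137 * 1000 = 15.8811 C/km

15.8811


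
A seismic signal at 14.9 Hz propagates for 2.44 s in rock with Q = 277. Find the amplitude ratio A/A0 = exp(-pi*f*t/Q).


pi*f*t/Q = pi*14.9*2.44/277 = 0.412331
A/A0 = exp(-0.412331) = 0.662105

0.662105


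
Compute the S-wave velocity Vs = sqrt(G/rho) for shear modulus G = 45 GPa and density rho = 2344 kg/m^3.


Convert G to Pa: G = 45e9 Pa
Compute G/rho = 45e9 / 2344 = 19197952.2184
Vs = sqrt(19197952.2184) = 4381.55 m/s

4381.55


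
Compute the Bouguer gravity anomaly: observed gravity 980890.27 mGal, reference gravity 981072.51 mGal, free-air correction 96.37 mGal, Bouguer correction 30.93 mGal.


BA = g_obs - g_ref + FAC - BC
= 980890.27 - 981072.51 + 96.37 - 30.93
= -116.8 mGal

-116.8


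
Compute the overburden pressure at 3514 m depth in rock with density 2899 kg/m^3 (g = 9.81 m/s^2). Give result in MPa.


P = rho * g * z / 1e6
= 2899 * 9.81 * 3514 / 1e6
= 99935313.66 / 1e6
= 99.9353 MPa

99.9353


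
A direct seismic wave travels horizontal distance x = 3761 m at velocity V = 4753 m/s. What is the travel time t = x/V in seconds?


t = x / V
= 3761 / 4753
= 0.7913 s

0.7913


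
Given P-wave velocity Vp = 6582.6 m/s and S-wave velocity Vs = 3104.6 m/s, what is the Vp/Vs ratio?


Vp/Vs = 6582.6 / 3104.6
= 2.1203

2.1203


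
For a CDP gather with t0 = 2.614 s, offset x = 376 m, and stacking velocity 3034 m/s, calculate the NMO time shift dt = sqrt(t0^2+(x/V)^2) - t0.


x/Vnmo = 376/3034 = 0.123929
(x/Vnmo)^2 = 0.015358
t0^2 = 6.832996
sqrt(6.832996 + 0.015358) = 2.616936
dt = 2.616936 - 2.614 = 0.002936

0.002936


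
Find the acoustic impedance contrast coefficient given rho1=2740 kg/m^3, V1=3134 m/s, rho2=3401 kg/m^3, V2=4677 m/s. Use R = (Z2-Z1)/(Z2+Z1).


Z1 = 2740 * 3134 = 8587160
Z2 = 3401 * 4677 = 15906477
R = (15906477 - 8587160) / (15906477 + 8587160) = 7319317 / 24493637 = 0.2988

0.2988


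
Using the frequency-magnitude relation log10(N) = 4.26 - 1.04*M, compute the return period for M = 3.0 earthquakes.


log10(N) = 4.26 - 1.04*3.0 = 1.14
N = 10^1.14 = 13.803843
T = 1/N = 1/13.803843 = 0.0724 years

0.0724


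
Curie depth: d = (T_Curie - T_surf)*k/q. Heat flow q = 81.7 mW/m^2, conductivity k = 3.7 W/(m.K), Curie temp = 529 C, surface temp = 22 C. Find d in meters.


T_Curie - T_surf = 529 - 22 = 507 C
Convert q to W/m^2: 81.7 mW/m^2 = 0.0817 W/m^2
d = 507 * 3.7 / 0.0817 = 22960.83 m

22960.83


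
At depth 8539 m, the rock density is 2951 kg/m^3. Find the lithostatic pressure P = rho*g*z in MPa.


P = rho * g * z / 1e6
= 2951 * 9.81 * 8539 / 1e6
= 247198158.09 / 1e6
= 247.1982 MPa

247.1982


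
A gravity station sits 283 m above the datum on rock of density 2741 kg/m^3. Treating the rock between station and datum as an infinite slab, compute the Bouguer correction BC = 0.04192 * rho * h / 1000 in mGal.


BC = 0.04192 * rho * h / 1000
= 0.04192 * 2741 * 283 / 1000
= 32.5175 mGal

32.5175


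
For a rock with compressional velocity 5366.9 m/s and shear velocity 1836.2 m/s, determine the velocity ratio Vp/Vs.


Vp/Vs = 5366.9 / 1836.2
= 2.9228

2.9228


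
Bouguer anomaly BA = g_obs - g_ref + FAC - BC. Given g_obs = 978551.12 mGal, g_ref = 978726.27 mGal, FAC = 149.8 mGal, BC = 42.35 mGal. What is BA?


BA = g_obs - g_ref + FAC - BC
= 978551.12 - 978726.27 + 149.8 - 42.35
= -67.7 mGal

-67.7


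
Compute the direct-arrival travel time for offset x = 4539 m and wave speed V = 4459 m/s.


t = x / V
= 4539 / 4459
= 1.0179 s

1.0179


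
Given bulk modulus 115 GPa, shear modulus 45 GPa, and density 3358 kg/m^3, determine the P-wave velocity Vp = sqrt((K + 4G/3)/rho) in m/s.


First compute the effective modulus:
K + 4G/3 = 115e9 + 4*45e9/3 = 175000000000.0 Pa
Then divide by density:
175000000000.0 / 3358 = 52114353.782 Pa/(kg/m^3)
Take the square root:
Vp = sqrt(52114353.782) = 7219.03 m/s

7219.03


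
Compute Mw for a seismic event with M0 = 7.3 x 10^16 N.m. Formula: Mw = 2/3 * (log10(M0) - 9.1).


log10(M0) = log10(7.3 x 10^16) = 16.8633
Mw = 2/3 * (16.8633 - 9.1)
= 2/3 * 7.7633
= 5.18

5.18


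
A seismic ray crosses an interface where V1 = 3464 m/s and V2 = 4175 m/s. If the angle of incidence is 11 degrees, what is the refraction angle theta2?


sin(theta1) = sin(11 deg) = 0.190809
sin(theta2) = V2/V1 * sin(theta1) = 4175/3464 * 0.190809 = 0.229973
theta2 = arcsin(0.229973) = 13.2955 degrees

13.2955


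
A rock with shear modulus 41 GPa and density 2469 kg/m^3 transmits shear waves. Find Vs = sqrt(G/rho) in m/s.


Convert G to Pa: G = 41e9 Pa
Compute G/rho = 41e9 / 2469 = 16605913.3252
Vs = sqrt(16605913.3252) = 4075.04 m/s

4075.04


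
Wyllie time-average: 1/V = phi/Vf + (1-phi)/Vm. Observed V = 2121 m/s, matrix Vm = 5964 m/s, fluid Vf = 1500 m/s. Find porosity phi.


1/V - 1/Vm = 1/2121 - 1/5964 = 0.0003038
1/Vf - 1/Vm = 1/1500 - 1/5964 = 0.00049899
phi = 0.0003038 / 0.00049899 = 0.6088

0.6088


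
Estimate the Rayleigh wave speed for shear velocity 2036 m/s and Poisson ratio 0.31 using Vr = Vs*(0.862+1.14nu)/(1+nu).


Numerator factor = 0.862 + 1.14*0.31 = 1.2154
Denominator = 1 + 0.31 = 1.31
Vr = 2036 * 1.2154 / 1.31 = 1888.97 m/s

1888.97


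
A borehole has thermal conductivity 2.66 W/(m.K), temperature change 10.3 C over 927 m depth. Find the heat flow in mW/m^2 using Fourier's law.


q = k * dT / dz * 1000
= 2.66 * 10.3 / 927 * 1000
= 0.029556 * 1000
= 29.5556 mW/m^2

29.5556


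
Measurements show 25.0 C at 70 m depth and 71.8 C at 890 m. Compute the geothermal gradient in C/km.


dT = 71.8 - 25.0 = 46.8 C
dz = 890 - 70 = 820 m
gradient = dT/dz * 1000 = 46.8/820 * 1000 = 57.0732 C/km

57.0732


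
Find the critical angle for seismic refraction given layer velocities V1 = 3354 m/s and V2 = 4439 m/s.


V1/V2 = 3354/4439 = 0.755576
theta_c = arcsin(0.755576) = 49.0757 degrees

49.0757


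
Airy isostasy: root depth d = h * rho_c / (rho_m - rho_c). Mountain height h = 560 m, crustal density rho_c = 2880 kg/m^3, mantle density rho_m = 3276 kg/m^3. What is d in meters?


rho_m - rho_c = 3276 - 2880 = 396
d = 560 * 2880 / 396
= 1612800 / 396
= 4072.73 m

4072.73


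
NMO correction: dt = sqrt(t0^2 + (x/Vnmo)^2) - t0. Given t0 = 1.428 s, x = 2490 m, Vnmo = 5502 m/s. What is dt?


x/Vnmo = 2490/5502 = 0.452563
(x/Vnmo)^2 = 0.204813
t0^2 = 2.039184
sqrt(2.039184 + 0.204813) = 1.497998
dt = 1.497998 - 1.428 = 0.069998

0.069998


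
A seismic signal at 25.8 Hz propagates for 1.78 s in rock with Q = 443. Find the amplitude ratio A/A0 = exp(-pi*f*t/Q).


pi*f*t/Q = pi*25.8*1.78/443 = 0.325676
A/A0 = exp(-0.325676) = 0.722039

0.722039


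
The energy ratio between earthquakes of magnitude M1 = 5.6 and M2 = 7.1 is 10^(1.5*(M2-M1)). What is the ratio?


M2 - M1 = 7.1 - 5.6 = 1.5
1.5 * 1.5 = 2.25
ratio = 10^2.25 = 177.83

177.83


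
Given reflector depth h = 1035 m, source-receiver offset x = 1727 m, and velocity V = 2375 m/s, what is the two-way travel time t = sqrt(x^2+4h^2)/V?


x^2 + 4h^2 = 1727^2 + 4*1035^2 = 2982529 + 4284900 = 7267429
sqrt(7267429) = 2695.8169
t = 2695.8169 / 2375 = 1.1351 s

1.1351


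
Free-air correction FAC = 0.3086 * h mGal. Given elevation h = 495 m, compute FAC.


FAC = 0.3086 * h
= 0.3086 * 495
= 152.757 mGal

152.757


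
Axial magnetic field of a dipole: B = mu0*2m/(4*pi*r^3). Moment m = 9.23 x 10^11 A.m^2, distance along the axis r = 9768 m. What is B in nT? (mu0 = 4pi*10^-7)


m = 9.23 x 10^11 = 923000000000 A.m^2
2m = 1846000000000 A.m^2
r^3 = 9768^3 = 932002232832
B = (4pi*10^-7) * 1846000000000 / (4*pi * 932002232832) * 1e9
= 2319752.015411 / 11711885471177.18 * 1e9
= 198.0682 nT

198.0682


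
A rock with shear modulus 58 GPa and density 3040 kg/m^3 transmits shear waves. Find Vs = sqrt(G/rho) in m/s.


Convert G to Pa: G = 58e9 Pa
Compute G/rho = 58e9 / 3040 = 19078947.3684
Vs = sqrt(19078947.3684) = 4367.95 m/s

4367.95


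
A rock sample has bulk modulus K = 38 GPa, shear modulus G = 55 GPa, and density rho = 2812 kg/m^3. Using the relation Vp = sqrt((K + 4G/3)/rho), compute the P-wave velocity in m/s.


First compute the effective modulus:
K + 4G/3 = 38e9 + 4*55e9/3 = 111333333333.33 Pa
Then divide by density:
111333333333.33 / 2812 = 39592223.8028 Pa/(kg/m^3)
Take the square root:
Vp = sqrt(39592223.8028) = 6292.24 m/s

6292.24


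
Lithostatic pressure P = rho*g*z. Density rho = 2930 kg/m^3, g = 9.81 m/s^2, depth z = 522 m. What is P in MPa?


P = rho * g * z / 1e6
= 2930 * 9.81 * 522 / 1e6
= 15004002.6 / 1e6
= 15.004 MPa

15.004


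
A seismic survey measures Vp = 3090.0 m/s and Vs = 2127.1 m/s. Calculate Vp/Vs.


Vp/Vs = 3090.0 / 2127.1
= 1.4527

1.4527


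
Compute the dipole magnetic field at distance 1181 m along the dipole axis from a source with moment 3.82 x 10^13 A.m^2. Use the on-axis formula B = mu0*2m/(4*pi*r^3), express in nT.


m = 3.82 x 10^13 = 38200000000000 A.m^2
2m = 76400000000000 A.m^2
r^3 = 1181^3 = 1647212741
B = (4pi*10^-7) * 76400000000000 / (4*pi * 1647212741) * 1e9
= 96007071.493704 / 20699485784.1 * 1e9
= 4638137.9951 nT

4638137.9951


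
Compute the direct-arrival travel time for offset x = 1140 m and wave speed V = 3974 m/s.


t = x / V
= 1140 / 3974
= 0.2869 s

0.2869


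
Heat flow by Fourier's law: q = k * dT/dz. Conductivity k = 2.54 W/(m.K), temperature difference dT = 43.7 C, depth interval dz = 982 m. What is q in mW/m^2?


q = k * dT / dz * 1000
= 2.54 * 43.7 / 982 * 1000
= 0.113033 * 1000
= 113.0326 mW/m^2

113.0326


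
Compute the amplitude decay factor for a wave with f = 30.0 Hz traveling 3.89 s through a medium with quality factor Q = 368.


pi*f*t/Q = pi*30.0*3.89/368 = 0.99626
A/A0 = exp(-0.99626) = 0.369258

0.369258


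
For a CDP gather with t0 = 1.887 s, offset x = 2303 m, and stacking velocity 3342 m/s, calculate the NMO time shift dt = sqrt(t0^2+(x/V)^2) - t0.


x/Vnmo = 2303/3342 = 0.689108
(x/Vnmo)^2 = 0.47487
t0^2 = 3.560769
sqrt(3.560769 + 0.47487) = 2.00889
dt = 2.00889 - 1.887 = 0.12189

0.12189


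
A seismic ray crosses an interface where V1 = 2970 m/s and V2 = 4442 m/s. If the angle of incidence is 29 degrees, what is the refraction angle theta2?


sin(theta1) = sin(29 deg) = 0.48481
sin(theta2) = V2/V1 * sin(theta1) = 4442/2970 * 0.48481 = 0.725092
theta2 = arcsin(0.725092) = 46.4765 degrees

46.4765


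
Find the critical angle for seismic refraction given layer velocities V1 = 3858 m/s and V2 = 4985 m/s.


V1/V2 = 3858/4985 = 0.773922
theta_c = arcsin(0.773922) = 50.7074 degrees

50.7074


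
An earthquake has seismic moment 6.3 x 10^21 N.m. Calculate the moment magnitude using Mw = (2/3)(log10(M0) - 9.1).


log10(M0) = log10(6.3 x 10^21) = 21.7993
Mw = 2/3 * (21.7993 - 9.1)
= 2/3 * 12.6993
= 8.47

8.47


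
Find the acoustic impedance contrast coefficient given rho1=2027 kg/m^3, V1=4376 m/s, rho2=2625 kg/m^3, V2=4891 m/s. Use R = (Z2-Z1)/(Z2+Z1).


Z1 = 2027 * 4376 = 8870152
Z2 = 2625 * 4891 = 12838875
R = (12838875 - 8870152) / (12838875 + 8870152) = 3968723 / 21709027 = 0.1828

0.1828


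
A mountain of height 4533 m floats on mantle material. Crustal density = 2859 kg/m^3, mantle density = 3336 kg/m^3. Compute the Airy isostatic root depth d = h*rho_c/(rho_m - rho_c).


rho_m - rho_c = 3336 - 2859 = 477
d = 4533 * 2859 / 477
= 12959847 / 477
= 27169.49 m

27169.49


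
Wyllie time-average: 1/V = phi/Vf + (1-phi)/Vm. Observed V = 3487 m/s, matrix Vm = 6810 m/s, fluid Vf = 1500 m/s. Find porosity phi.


1/V - 1/Vm = 1/3487 - 1/6810 = 0.00013994
1/Vf - 1/Vm = 1/1500 - 1/6810 = 0.00051982
phi = 0.00013994 / 0.00051982 = 0.2692

0.2692


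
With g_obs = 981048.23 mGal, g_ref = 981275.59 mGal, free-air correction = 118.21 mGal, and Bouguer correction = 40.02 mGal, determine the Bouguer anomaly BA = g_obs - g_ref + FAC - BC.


BA = g_obs - g_ref + FAC - BC
= 981048.23 - 981275.59 + 118.21 - 40.02
= -149.17 mGal

-149.17


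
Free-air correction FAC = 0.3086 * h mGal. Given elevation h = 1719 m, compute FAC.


FAC = 0.3086 * h
= 0.3086 * 1719
= 530.4834 mGal

530.4834


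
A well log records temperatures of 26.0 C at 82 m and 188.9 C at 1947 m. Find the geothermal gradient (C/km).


dT = 188.9 - 26.0 = 162.9 C
dz = 1947 - 82 = 1865 m
gradient = dT/dz * 1000 = 162.9/1865 * 1000 = 87.3458 C/km

87.3458


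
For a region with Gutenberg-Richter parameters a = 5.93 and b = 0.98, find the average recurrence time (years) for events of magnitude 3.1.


log10(N) = 5.93 - 0.98*3.1 = 2.892
N = 10^2.892 = 779.830111
T = 1/N = 1/779.830111 = 0.0013 years

0.0013


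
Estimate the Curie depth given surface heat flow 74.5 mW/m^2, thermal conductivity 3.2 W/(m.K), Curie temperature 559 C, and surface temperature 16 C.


T_Curie - T_surf = 559 - 16 = 543 C
Convert q to W/m^2: 74.5 mW/m^2 = 0.0745 W/m^2
d = 543 * 3.2 / 0.0745 = 23323.49 m

23323.49


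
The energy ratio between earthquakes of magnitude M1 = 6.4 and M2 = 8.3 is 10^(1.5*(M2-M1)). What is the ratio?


M2 - M1 = 8.3 - 6.4 = 1.9
1.5 * 1.9 = 2.85
ratio = 10^2.85 = 707.95

707.95


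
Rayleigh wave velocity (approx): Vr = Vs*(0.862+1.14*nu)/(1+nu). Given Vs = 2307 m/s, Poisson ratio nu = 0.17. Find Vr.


Numerator factor = 0.862 + 1.14*0.17 = 1.0558
Denominator = 1 + 0.17 = 1.17
Vr = 2307 * 1.0558 / 1.17 = 2081.82 m/s

2081.82


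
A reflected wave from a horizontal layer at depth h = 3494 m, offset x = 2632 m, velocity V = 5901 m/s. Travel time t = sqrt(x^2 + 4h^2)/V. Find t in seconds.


x^2 + 4h^2 = 2632^2 + 4*3494^2 = 6927424 + 48832144 = 55759568
sqrt(55759568) = 7467.233
t = 7467.233 / 5901 = 1.2654 s

1.2654


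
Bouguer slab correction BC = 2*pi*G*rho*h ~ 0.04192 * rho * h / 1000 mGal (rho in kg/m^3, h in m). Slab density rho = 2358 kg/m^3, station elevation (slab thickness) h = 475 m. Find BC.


BC = 0.04192 * rho * h / 1000
= 0.04192 * 2358 * 475 / 1000
= 46.9525 mGal

46.9525


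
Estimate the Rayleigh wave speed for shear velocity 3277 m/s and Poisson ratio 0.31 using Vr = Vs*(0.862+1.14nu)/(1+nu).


Numerator factor = 0.862 + 1.14*0.31 = 1.2154
Denominator = 1 + 0.31 = 1.31
Vr = 3277 * 1.2154 / 1.31 = 3040.36 m/s

3040.36


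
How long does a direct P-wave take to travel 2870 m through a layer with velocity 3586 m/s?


t = x / V
= 2870 / 3586
= 0.8003 s

0.8003


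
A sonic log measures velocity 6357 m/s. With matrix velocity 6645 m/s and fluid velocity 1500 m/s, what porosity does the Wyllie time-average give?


1/V - 1/Vm = 1/6357 - 1/6645 = 6.82e-06
1/Vf - 1/Vm = 1/1500 - 1/6645 = 0.00051618
phi = 6.82e-06 / 0.00051618 = 0.0132

0.0132


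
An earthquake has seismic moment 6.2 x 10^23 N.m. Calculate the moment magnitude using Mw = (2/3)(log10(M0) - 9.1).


log10(M0) = log10(6.2 x 10^23) = 23.7924
Mw = 2/3 * (23.7924 - 9.1)
= 2/3 * 14.6924
= 9.79

9.79


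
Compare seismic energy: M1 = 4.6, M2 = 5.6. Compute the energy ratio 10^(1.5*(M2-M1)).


M2 - M1 = 5.6 - 4.6 = 1.0
1.5 * 1.0 = 1.5
ratio = 10^1.5 = 31.62

31.62


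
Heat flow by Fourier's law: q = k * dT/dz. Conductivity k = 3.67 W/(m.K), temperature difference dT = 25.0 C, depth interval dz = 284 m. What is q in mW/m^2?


q = k * dT / dz * 1000
= 3.67 * 25.0 / 284 * 1000
= 0.323063 * 1000
= 323.0634 mW/m^2

323.0634


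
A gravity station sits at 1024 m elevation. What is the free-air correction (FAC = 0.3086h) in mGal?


FAC = 0.3086 * h
= 0.3086 * 1024
= 316.0064 mGal

316.0064


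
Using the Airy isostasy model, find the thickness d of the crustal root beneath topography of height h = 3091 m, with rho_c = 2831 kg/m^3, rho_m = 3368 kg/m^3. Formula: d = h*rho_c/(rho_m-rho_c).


rho_m - rho_c = 3368 - 2831 = 537
d = 3091 * 2831 / 537
= 8750621 / 537
= 16295.38 m

16295.38


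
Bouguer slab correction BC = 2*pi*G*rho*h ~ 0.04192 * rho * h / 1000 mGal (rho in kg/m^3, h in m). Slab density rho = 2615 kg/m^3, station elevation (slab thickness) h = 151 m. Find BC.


BC = 0.04192 * rho * h / 1000
= 0.04192 * 2615 * 151 / 1000
= 16.5527 mGal

16.5527


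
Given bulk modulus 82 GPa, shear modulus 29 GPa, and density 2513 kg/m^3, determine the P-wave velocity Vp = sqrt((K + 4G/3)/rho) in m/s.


First compute the effective modulus:
K + 4G/3 = 82e9 + 4*29e9/3 = 120666666666.67 Pa
Then divide by density:
120666666666.67 / 2513 = 48016978.3791 Pa/(kg/m^3)
Take the square root:
Vp = sqrt(48016978.3791) = 6929.43 m/s

6929.43


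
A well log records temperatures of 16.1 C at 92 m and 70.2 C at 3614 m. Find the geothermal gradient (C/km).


dT = 70.2 - 16.1 = 54.1 C
dz = 3614 - 92 = 3522 m
gradient = dT/dz * 1000 = 54.1/3522 * 1000 = 15.3606 C/km

15.3606


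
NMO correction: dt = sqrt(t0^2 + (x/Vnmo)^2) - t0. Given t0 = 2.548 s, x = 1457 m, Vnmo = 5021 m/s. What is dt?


x/Vnmo = 1457/5021 = 0.290181
(x/Vnmo)^2 = 0.084205
t0^2 = 6.492304
sqrt(6.492304 + 0.084205) = 2.564471
dt = 2.564471 - 2.548 = 0.016471

0.016471


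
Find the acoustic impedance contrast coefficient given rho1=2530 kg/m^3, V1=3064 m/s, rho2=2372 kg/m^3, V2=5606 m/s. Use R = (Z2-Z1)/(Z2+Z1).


Z1 = 2530 * 3064 = 7751920
Z2 = 2372 * 5606 = 13297432
R = (13297432 - 7751920) / (13297432 + 7751920) = 5545512 / 21049352 = 0.2635

0.2635


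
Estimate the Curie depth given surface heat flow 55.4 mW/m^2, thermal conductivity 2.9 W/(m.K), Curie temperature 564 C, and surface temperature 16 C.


T_Curie - T_surf = 564 - 16 = 548 C
Convert q to W/m^2: 55.4 mW/m^2 = 0.0554 W/m^2
d = 548 * 2.9 / 0.0554 = 28685.92 m

28685.92


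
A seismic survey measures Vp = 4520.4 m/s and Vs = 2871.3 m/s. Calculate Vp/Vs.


Vp/Vs = 4520.4 / 2871.3
= 1.5743

1.5743


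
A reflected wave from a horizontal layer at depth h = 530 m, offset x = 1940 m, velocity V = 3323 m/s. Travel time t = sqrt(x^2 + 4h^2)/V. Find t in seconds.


x^2 + 4h^2 = 1940^2 + 4*530^2 = 3763600 + 1123600 = 4887200
sqrt(4887200) = 2210.7012
t = 2210.7012 / 3323 = 0.6653 s

0.6653


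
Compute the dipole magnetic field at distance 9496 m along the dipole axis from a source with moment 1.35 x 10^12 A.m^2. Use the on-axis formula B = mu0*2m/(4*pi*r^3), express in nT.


m = 1.35 x 10^12 = 1350000000000 A.m^2
2m = 2700000000000 A.m^2
r^3 = 9496^3 = 856292455936
B = (4pi*10^-7) * 2700000000000 / (4*pi * 856292455936) * 1e9
= 3392920.065877 / 10760488355571.6 * 1e9
= 315.3128 nT

315.3128


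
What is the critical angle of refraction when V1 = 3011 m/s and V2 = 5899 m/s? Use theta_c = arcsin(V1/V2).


V1/V2 = 3011/5899 = 0.510425
theta_c = arcsin(0.510425) = 30.6922 degrees

30.6922


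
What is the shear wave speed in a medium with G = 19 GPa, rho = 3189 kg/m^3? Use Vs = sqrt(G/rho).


Convert G to Pa: G = 19e9 Pa
Compute G/rho = 19e9 / 3189 = 5957980.5582
Vs = sqrt(5957980.5582) = 2440.9 m/s

2440.9


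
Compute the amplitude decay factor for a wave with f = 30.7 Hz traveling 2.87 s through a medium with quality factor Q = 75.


pi*f*t/Q = pi*30.7*2.87/75 = 3.690701
A/A0 = exp(-3.690701) = 0.024954

0.024954


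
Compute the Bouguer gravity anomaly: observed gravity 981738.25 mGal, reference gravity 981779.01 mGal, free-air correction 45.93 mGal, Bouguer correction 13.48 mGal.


BA = g_obs - g_ref + FAC - BC
= 981738.25 - 981779.01 + 45.93 - 13.48
= -8.31 mGal

-8.31


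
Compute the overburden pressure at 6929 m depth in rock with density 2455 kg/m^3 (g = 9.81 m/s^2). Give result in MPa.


P = rho * g * z / 1e6
= 2455 * 9.81 * 6929 / 1e6
= 166874917.95 / 1e6
= 166.8749 MPa

166.8749


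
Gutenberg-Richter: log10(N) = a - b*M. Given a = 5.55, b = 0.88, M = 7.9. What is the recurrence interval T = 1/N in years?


log10(N) = 5.55 - 0.88*7.9 = -1.402
N = 10^-1.402 = 0.039628
T = 1/N = 1/0.039628 = 25.2348 years

25.2348


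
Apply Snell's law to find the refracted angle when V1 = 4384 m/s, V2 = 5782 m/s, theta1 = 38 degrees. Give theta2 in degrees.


sin(theta1) = sin(38 deg) = 0.615661
sin(theta2) = V2/V1 * sin(theta1) = 5782/4384 * 0.615661 = 0.811988
theta2 = arcsin(0.811988) = 54.2906 degrees

54.2906


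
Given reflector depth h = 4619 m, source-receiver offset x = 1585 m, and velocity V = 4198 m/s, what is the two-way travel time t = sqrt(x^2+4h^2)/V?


x^2 + 4h^2 = 1585^2 + 4*4619^2 = 2512225 + 85340644 = 87852869
sqrt(87852869) = 9372.9861
t = 9372.9861 / 4198 = 2.2327 s

2.2327


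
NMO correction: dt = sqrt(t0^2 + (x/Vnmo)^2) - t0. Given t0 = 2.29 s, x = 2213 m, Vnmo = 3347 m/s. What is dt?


x/Vnmo = 2213/3347 = 0.661189
(x/Vnmo)^2 = 0.437171
t0^2 = 5.2441
sqrt(5.2441 + 0.437171) = 2.383542
dt = 2.383542 - 2.29 = 0.093542

0.093542


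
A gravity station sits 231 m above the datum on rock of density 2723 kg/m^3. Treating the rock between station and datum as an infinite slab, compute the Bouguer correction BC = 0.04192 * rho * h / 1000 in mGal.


BC = 0.04192 * rho * h / 1000
= 0.04192 * 2723 * 231 / 1000
= 26.3682 mGal

26.3682


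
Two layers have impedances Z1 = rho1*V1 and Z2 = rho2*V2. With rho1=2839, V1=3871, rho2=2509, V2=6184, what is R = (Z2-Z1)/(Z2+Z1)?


Z1 = 2839 * 3871 = 10989769
Z2 = 2509 * 6184 = 15515656
R = (15515656 - 10989769) / (15515656 + 10989769) = 4525887 / 26505425 = 0.1708

0.1708


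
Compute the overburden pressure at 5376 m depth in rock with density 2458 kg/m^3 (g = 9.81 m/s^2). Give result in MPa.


P = rho * g * z / 1e6
= 2458 * 9.81 * 5376 / 1e6
= 129631380.48 / 1e6
= 129.6314 MPa

129.6314


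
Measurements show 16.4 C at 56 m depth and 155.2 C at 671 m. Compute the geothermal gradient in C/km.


dT = 155.2 - 16.4 = 138.8 C
dz = 671 - 56 = 615 m
gradient = dT/dz * 1000 = 138.8/615 * 1000 = 225.6911 C/km

225.6911


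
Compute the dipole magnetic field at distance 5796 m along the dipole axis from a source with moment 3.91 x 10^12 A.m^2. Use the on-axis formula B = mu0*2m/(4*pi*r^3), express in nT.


m = 3.91 x 10^12 = 3910000000000 A.m^2
2m = 7820000000000 A.m^2
r^3 = 5796^3 = 194708598336
B = (4pi*10^-7) * 7820000000000 / (4*pi * 194708598336) * 1e9
= 9826901.820429 / 2446780408492.57 * 1e9
= 4016.2582 nT

4016.2582


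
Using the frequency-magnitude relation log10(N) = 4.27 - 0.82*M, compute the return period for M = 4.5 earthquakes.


log10(N) = 4.27 - 0.82*4.5 = 0.58
N = 10^0.58 = 3.801894
T = 1/N = 1/3.801894 = 0.263 years

0.263


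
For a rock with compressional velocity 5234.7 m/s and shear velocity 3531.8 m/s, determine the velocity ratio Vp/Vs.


Vp/Vs = 5234.7 / 3531.8
= 1.4822

1.4822


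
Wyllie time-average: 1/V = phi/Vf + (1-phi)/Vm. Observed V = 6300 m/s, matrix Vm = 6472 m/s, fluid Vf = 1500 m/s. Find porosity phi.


1/V - 1/Vm = 1/6300 - 1/6472 = 4.22e-06
1/Vf - 1/Vm = 1/1500 - 1/6472 = 0.00051215
phi = 4.22e-06 / 0.00051215 = 0.0082

0.0082


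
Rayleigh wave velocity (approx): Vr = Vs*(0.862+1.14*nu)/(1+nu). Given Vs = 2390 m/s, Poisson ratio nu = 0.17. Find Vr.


Numerator factor = 0.862 + 1.14*0.17 = 1.0558
Denominator = 1 + 0.17 = 1.17
Vr = 2390 * 1.0558 / 1.17 = 2156.72 m/s

2156.72


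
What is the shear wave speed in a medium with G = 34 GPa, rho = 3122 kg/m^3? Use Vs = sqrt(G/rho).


Convert G to Pa: G = 34e9 Pa
Compute G/rho = 34e9 / 3122 = 10890454.8366
Vs = sqrt(10890454.8366) = 3300.07 m/s

3300.07


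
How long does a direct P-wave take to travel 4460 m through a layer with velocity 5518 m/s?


t = x / V
= 4460 / 5518
= 0.8083 s

0.8083


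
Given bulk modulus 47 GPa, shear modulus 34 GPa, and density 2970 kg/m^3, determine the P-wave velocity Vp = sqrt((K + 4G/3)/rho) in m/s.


First compute the effective modulus:
K + 4G/3 = 47e9 + 4*34e9/3 = 92333333333.33 Pa
Then divide by density:
92333333333.33 / 2970 = 31088664.422 Pa/(kg/m^3)
Take the square root:
Vp = sqrt(31088664.422) = 5575.72 m/s

5575.72


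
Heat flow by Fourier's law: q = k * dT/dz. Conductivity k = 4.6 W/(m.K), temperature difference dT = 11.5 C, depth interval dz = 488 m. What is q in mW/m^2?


q = k * dT / dz * 1000
= 4.6 * 11.5 / 488 * 1000
= 0.108402 * 1000
= 108.4016 mW/m^2

108.4016


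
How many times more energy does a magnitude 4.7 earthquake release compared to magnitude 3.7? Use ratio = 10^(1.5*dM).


M2 - M1 = 4.7 - 3.7 = 1.0
1.5 * 1.0 = 1.5
ratio = 10^1.5 = 31.62

31.62


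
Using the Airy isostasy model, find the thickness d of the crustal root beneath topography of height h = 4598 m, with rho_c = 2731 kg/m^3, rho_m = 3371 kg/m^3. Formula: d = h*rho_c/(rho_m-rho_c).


rho_m - rho_c = 3371 - 2731 = 640
d = 4598 * 2731 / 640
= 12557138 / 640
= 19620.53 m

19620.53


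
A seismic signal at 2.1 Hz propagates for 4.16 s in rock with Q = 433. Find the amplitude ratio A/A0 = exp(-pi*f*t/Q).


pi*f*t/Q = pi*2.1*4.16/433 = 0.063383
A/A0 = exp(-0.063383) = 0.938584

0.938584


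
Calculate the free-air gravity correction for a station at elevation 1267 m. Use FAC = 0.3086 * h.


FAC = 0.3086 * h
= 0.3086 * 1267
= 390.9962 mGal

390.9962


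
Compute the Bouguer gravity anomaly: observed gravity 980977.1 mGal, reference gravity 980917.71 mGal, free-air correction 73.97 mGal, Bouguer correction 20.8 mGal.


BA = g_obs - g_ref + FAC - BC
= 980977.1 - 980917.71 + 73.97 - 20.8
= 112.56 mGal

112.56


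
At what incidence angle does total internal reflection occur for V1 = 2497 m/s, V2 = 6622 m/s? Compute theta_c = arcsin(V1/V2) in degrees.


V1/V2 = 2497/6622 = 0.377076
theta_c = arcsin(0.377076) = 22.1527 degrees

22.1527


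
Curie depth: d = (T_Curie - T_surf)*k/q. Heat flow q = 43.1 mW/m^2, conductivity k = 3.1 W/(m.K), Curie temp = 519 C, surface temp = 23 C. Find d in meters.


T_Curie - T_surf = 519 - 23 = 496 C
Convert q to W/m^2: 43.1 mW/m^2 = 0.0431 W/m^2
d = 496 * 3.1 / 0.0431 = 35675.17 m

35675.17


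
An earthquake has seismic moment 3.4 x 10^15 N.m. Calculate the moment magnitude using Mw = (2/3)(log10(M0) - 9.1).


log10(M0) = log10(3.4 x 10^15) = 15.5315
Mw = 2/3 * (15.5315 - 9.1)
= 2/3 * 6.4315
= 4.29

4.29


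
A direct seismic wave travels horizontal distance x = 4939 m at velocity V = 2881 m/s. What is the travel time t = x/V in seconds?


t = x / V
= 4939 / 2881
= 1.7143 s

1.7143


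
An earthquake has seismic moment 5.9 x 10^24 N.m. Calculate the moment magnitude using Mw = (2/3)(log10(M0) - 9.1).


log10(M0) = log10(5.9 x 10^24) = 24.7709
Mw = 2/3 * (24.7709 - 9.1)
= 2/3 * 15.6709
= 10.45

10.45


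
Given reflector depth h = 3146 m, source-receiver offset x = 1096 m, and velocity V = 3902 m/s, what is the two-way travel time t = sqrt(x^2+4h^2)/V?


x^2 + 4h^2 = 1096^2 + 4*3146^2 = 1201216 + 39589264 = 40790480
sqrt(40790480) = 6386.7425
t = 6386.7425 / 3902 = 1.6368 s

1.6368


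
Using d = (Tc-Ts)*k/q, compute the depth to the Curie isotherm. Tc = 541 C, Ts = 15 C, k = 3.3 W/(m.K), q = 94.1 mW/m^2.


T_Curie - T_surf = 541 - 15 = 526 C
Convert q to W/m^2: 94.1 mW/m^2 = 0.0941 W/m^2
d = 526 * 3.3 / 0.0941 = 18446.33 m

18446.33


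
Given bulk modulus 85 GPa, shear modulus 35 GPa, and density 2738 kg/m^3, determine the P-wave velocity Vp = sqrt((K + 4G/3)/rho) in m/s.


First compute the effective modulus:
K + 4G/3 = 85e9 + 4*35e9/3 = 131666666666.67 Pa
Then divide by density:
131666666666.67 / 2738 = 48088629.1697 Pa/(kg/m^3)
Take the square root:
Vp = sqrt(48088629.1697) = 6934.6 m/s

6934.6


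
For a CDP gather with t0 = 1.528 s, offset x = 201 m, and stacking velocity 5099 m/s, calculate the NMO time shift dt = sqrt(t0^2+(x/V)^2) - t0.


x/Vnmo = 201/5099 = 0.039419
(x/Vnmo)^2 = 0.001554
t0^2 = 2.334784
sqrt(2.334784 + 0.001554) = 1.528508
dt = 1.528508 - 1.528 = 0.000508

5.080000e-04


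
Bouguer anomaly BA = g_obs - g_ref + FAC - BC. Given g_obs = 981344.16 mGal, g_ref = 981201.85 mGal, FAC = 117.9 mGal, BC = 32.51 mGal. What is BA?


BA = g_obs - g_ref + FAC - BC
= 981344.16 - 981201.85 + 117.9 - 32.51
= 227.7 mGal

227.7


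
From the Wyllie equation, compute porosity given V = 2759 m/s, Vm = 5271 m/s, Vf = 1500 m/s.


1/V - 1/Vm = 1/2759 - 1/5271 = 0.00017273
1/Vf - 1/Vm = 1/1500 - 1/5271 = 0.00047695
phi = 0.00017273 / 0.00047695 = 0.3622

0.3622


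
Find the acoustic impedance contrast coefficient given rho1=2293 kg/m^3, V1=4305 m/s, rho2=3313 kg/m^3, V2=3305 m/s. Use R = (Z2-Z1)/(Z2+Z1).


Z1 = 2293 * 4305 = 9871365
Z2 = 3313 * 3305 = 10949465
R = (10949465 - 9871365) / (10949465 + 9871365) = 1078100 / 20820830 = 0.0518

0.0518


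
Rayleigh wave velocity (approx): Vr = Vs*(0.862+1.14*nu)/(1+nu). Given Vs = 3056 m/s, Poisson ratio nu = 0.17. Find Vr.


Numerator factor = 0.862 + 1.14*0.17 = 1.0558
Denominator = 1 + 0.17 = 1.17
Vr = 3056 * 1.0558 / 1.17 = 2757.71 m/s

2757.71


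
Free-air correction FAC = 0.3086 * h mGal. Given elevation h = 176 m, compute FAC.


FAC = 0.3086 * h
= 0.3086 * 176
= 54.3136 mGal

54.3136


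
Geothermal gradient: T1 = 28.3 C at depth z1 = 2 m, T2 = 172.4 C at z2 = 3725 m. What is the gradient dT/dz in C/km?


dT = 172.4 - 28.3 = 144.1 C
dz = 3725 - 2 = 3723 m
gradient = dT/dz * 1000 = 144.1/3723 * 1000 = 38.7053 C/km

38.7053


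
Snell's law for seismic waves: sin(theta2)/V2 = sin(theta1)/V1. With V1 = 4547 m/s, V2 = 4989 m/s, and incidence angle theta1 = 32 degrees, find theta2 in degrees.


sin(theta1) = sin(32 deg) = 0.529919
sin(theta2) = V2/V1 * sin(theta1) = 4989/4547 * 0.529919 = 0.581431
theta2 = arcsin(0.581431) = 35.5513 degrees

35.5513


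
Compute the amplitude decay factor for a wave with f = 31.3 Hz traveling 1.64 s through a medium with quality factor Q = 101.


pi*f*t/Q = pi*31.3*1.64/101 = 1.596676
A/A0 = exp(-1.596676) = 0.202569

0.202569


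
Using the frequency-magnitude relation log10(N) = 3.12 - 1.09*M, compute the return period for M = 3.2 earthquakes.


log10(N) = 3.12 - 1.09*3.2 = -0.368
N = 10^-0.368 = 0.428549
T = 1/N = 1/0.428549 = 2.3335 years

2.3335


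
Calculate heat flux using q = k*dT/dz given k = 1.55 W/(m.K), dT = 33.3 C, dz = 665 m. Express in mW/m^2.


q = k * dT / dz * 1000
= 1.55 * 33.3 / 665 * 1000
= 0.077617 * 1000
= 77.6165 mW/m^2

77.6165


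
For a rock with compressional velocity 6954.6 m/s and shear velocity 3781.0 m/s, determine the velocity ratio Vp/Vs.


Vp/Vs = 6954.6 / 3781.0
= 1.8394

1.8394


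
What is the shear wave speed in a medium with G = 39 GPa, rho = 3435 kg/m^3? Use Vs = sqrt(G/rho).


Convert G to Pa: G = 39e9 Pa
Compute G/rho = 39e9 / 3435 = 11353711.7904
Vs = sqrt(11353711.7904) = 3369.53 m/s

3369.53


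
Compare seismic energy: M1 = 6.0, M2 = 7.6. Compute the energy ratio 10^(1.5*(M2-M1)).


M2 - M1 = 7.6 - 6.0 = 1.6
1.5 * 1.6 = 2.4
ratio = 10^2.4 = 251.19

251.19


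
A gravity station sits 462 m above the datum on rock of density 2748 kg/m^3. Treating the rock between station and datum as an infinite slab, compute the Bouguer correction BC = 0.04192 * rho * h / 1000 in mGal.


BC = 0.04192 * rho * h / 1000
= 0.04192 * 2748 * 462 / 1000
= 53.2206 mGal

53.2206


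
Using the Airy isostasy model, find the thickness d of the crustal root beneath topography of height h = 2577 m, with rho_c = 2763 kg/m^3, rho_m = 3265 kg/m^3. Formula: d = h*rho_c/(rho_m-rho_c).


rho_m - rho_c = 3265 - 2763 = 502
d = 2577 * 2763 / 502
= 7120251 / 502
= 14183.77 m

14183.77


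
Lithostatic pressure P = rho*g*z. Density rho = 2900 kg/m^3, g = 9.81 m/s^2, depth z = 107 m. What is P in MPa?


P = rho * g * z / 1e6
= 2900 * 9.81 * 107 / 1e6
= 3044043.0 / 1e6
= 3.044 MPa

3.044


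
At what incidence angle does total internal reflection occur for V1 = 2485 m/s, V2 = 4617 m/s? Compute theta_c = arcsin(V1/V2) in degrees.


V1/V2 = 2485/4617 = 0.538228
theta_c = arcsin(0.538228) = 32.5631 degrees

32.5631


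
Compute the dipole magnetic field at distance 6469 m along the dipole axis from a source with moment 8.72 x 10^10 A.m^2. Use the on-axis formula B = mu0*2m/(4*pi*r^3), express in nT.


m = 8.72 x 10^10 = 87200000000 A.m^2
2m = 174400000000 A.m^2
r^3 = 6469^3 = 270714459709
B = (4pi*10^-7) * 174400000000 / (4*pi * 270714459709) * 1e9
= 219157.503514 / 3401898231369.3 * 1e9
= 64.4221 nT

64.4221


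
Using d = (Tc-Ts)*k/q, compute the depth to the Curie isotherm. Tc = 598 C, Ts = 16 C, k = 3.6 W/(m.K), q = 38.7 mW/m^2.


T_Curie - T_surf = 598 - 16 = 582 C
Convert q to W/m^2: 38.7 mW/m^2 = 0.0387 W/m^2
d = 582 * 3.6 / 0.0387 = 54139.53 m

54139.53


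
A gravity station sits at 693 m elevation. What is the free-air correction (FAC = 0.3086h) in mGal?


FAC = 0.3086 * h
= 0.3086 * 693
= 213.8598 mGal

213.8598


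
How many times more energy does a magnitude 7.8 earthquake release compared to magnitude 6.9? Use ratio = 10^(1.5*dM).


M2 - M1 = 7.8 - 6.9 = 0.9
1.5 * 0.9 = 1.35
ratio = 10^1.35 = 22.39

22.39


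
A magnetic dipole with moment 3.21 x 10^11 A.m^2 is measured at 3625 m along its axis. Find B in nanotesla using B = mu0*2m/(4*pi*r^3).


m = 3.21 x 10^11 = 321000000000 A.m^2
2m = 642000000000 A.m^2
r^3 = 3625^3 = 47634765625
B = (4pi*10^-7) * 642000000000 / (4*pi * 47634765625) * 1e9
= 806760.993442 / 598596118971.89 * 1e9
= 1347.7551 nT

1347.7551


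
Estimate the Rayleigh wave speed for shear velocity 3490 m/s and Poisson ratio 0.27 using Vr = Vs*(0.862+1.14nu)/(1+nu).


Numerator factor = 0.862 + 1.14*0.27 = 1.1698
Denominator = 1 + 0.27 = 1.27
Vr = 3490 * 1.1698 / 1.27 = 3214.65 m/s

3214.65


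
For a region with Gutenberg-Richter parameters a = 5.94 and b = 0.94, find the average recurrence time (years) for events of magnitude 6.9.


log10(N) = 5.94 - 0.94*6.9 = -0.546
N = 10^-0.546 = 0.284446
T = 1/N = 1/0.284446 = 3.5156 years

3.5156


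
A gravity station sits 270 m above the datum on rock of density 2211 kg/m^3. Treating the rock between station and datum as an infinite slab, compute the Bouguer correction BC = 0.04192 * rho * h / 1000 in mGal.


BC = 0.04192 * rho * h / 1000
= 0.04192 * 2211 * 270 / 1000
= 25.025 mGal

25.025


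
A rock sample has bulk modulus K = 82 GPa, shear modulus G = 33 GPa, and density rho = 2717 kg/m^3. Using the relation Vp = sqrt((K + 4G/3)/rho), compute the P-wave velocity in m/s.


First compute the effective modulus:
K + 4G/3 = 82e9 + 4*33e9/3 = 126000000000.0 Pa
Then divide by density:
126000000000.0 / 2717 = 46374677.9536 Pa/(kg/m^3)
Take the square root:
Vp = sqrt(46374677.9536) = 6809.9 m/s

6809.9


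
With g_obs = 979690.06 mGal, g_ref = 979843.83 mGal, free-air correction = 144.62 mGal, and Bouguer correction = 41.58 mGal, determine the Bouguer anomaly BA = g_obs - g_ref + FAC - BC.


BA = g_obs - g_ref + FAC - BC
= 979690.06 - 979843.83 + 144.62 - 41.58
= -50.73 mGal

-50.73


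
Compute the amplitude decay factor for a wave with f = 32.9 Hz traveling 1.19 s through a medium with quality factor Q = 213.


pi*f*t/Q = pi*32.9*1.19/213 = 0.577448
A/A0 = exp(-0.577448) = 0.561329

0.561329


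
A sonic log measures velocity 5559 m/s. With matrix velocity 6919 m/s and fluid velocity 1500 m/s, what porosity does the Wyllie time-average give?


1/V - 1/Vm = 1/5559 - 1/6919 = 3.536e-05
1/Vf - 1/Vm = 1/1500 - 1/6919 = 0.00052214
phi = 3.536e-05 / 0.00052214 = 0.0677

0.0677


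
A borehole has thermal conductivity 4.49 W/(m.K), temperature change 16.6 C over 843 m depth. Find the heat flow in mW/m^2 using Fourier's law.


q = k * dT / dz * 1000
= 4.49 * 16.6 / 843 * 1000
= 0.088415 * 1000
= 88.4152 mW/m^2

88.4152


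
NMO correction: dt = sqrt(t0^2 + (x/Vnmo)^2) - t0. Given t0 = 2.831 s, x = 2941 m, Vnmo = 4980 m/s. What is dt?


x/Vnmo = 2941/4980 = 0.590562
(x/Vnmo)^2 = 0.348764
t0^2 = 8.014561
sqrt(8.014561 + 0.348764) = 2.891941
dt = 2.891941 - 2.831 = 0.060941

0.060941


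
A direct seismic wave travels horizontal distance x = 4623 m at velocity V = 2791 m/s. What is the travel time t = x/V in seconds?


t = x / V
= 4623 / 2791
= 1.6564 s

1.6564


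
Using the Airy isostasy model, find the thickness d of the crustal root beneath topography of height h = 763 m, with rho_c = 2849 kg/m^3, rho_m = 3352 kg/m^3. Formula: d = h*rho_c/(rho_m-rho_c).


rho_m - rho_c = 3352 - 2849 = 503
d = 763 * 2849 / 503
= 2173787 / 503
= 4321.64 m

4321.64


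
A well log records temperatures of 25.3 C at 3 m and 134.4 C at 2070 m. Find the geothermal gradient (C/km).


dT = 134.4 - 25.3 = 109.1 C
dz = 2070 - 3 = 2067 m
gradient = dT/dz * 1000 = 109.1/2067 * 1000 = 52.7818 C/km

52.7818


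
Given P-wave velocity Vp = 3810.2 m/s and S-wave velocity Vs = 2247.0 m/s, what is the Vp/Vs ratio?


Vp/Vs = 3810.2 / 2247.0
= 1.6957

1.6957


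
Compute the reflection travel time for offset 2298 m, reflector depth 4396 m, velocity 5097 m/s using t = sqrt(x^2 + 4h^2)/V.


x^2 + 4h^2 = 2298^2 + 4*4396^2 = 5280804 + 77299264 = 82580068
sqrt(82580068) = 9087.3576
t = 9087.3576 / 5097 = 1.7829 s

1.7829


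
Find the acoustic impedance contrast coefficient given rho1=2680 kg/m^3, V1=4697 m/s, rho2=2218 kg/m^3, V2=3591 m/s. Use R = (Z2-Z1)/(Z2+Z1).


Z1 = 2680 * 4697 = 12587960
Z2 = 2218 * 3591 = 7964838
R = (7964838 - 12587960) / (7964838 + 12587960) = -4623122 / 20552798 = -0.2249

-0.2249


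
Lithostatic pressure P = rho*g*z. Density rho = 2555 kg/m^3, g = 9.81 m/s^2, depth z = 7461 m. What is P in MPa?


P = rho * g * z / 1e6
= 2555 * 9.81 * 7461 / 1e6
= 187006607.55 / 1e6
= 187.0066 MPa

187.0066


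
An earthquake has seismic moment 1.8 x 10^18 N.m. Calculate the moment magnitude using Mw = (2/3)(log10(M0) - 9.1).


log10(M0) = log10(1.8 x 10^18) = 18.2553
Mw = 2/3 * (18.2553 - 9.1)
= 2/3 * 9.1553
= 6.1

6.1


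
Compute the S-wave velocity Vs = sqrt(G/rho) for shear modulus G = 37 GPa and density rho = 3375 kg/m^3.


Convert G to Pa: G = 37e9 Pa
Compute G/rho = 37e9 / 3375 = 10962962.963
Vs = sqrt(10962962.963) = 3311.04 m/s

3311.04


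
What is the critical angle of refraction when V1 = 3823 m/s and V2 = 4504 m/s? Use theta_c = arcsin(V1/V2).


V1/V2 = 3823/4504 = 0.848801
theta_c = arcsin(0.848801) = 58.0815 degrees

58.0815


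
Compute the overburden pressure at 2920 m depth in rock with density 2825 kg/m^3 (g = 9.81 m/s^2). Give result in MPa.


P = rho * g * z / 1e6
= 2825 * 9.81 * 2920 / 1e6
= 80922690.0 / 1e6
= 80.9227 MPa

80.9227
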